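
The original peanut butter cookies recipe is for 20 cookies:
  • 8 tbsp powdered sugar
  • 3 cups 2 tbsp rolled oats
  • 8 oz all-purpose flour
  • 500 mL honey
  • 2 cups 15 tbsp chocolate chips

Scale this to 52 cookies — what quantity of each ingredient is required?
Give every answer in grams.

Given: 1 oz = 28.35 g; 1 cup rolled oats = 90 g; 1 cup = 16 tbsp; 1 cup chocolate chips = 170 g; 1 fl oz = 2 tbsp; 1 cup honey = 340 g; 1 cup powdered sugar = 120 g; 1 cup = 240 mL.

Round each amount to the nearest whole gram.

powdered sugar: 156 g; rolled oats: 731 g; all-purpose flour: 590 g; honey: 1842 g; chocolate chips: 1298 g

Scaling factor: 52/20 = 13/5 = 2.6.
powdered sugar: 8 tbsp × 13/5 ÷ 16 tbsp/cup × 120 g/cup = 156 g
rolled oats: (3 cup + 2 tbsp = 3.125 cup) × 13/5 × 90 g/cup ≈ 731 g
all-purpose flour: 8 oz × 13/5 × 28.35 g/oz ≈ 590 g
honey: 500 mL × 13/5 ÷ 240 mL/cup × 340 g/cup ≈ 1842 g
chocolate chips: (2 cup + 15 tbsp = 2.9375 cup) × 13/5 × 170 g/cup ≈ 1298 g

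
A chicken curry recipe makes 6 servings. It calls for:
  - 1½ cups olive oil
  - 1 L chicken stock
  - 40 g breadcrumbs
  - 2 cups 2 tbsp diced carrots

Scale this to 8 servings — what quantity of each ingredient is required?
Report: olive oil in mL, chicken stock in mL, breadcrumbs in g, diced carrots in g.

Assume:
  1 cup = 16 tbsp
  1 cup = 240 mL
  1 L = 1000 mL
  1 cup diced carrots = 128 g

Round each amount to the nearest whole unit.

olive oil: 480 mL; chicken stock: 1333 mL; breadcrumbs: 53 g; diced carrots: 363 g

Scaling factor: 8/6 = 4/3.
olive oil: 1.5 cup × 4/3 × 240 mL/cup = 480 mL
chicken stock: 1 L × 4/3 × 1000 mL/L ≈ 1333 mL
breadcrumbs: 40 g × 4/3 ≈ 53 g
diced carrots: (2 cup + 2 tbsp = 2.125 cup) × 4/3 × 128 g/cup ≈ 363 g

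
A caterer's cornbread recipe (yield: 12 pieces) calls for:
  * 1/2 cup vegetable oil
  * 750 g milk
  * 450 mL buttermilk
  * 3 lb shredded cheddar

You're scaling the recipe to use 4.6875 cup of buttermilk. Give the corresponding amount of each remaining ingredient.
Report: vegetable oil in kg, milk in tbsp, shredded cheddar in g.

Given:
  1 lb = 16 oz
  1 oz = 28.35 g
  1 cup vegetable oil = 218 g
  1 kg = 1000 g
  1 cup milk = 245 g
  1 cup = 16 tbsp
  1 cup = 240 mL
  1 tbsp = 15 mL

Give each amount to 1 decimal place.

vegetable oil: 0.3 kg; milk: 122.4 tbsp; shredded cheddar: 3402.0 g

The original recipe has 1.875 cup of buttermilk, so the scaling factor is 4.6875 ÷ 1.875 = 5/2 = 2.5.
vegetable oil: 0.5 cup × 5/2 × 218 g/cup ÷ 1000 g/kg ≈ 0.3 kg
milk: 750 g × 5/2 ÷ 245 g/cup × 16 tbsp/cup ≈ 122.4 tbsp
shredded cheddar: 3 lb × 5/2 × 16 oz/lb × 28.35 g/oz = 3402.0 g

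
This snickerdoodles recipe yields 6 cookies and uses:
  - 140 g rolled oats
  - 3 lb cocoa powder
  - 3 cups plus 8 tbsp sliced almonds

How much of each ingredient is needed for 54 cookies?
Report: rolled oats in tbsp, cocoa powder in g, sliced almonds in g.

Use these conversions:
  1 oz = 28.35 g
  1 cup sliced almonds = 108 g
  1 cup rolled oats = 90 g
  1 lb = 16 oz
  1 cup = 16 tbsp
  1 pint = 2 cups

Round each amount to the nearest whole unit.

Scaling factor: 54/6 = 9.
rolled oats: 140 g × 9 ÷ 90 g/cup × 16 tbsp/cup = 224 tbsp
cocoa powder: 3 lb × 9 × 16 oz/lb × 28.35 g/oz ≈ 12247 g
sliced almonds: (3 cup + 8 tbsp = 3.5 cup) × 9 × 108 g/cup = 3402 g

rolled oats: 224 tbsp; cocoa powder: 12247 g; sliced almonds: 3402 g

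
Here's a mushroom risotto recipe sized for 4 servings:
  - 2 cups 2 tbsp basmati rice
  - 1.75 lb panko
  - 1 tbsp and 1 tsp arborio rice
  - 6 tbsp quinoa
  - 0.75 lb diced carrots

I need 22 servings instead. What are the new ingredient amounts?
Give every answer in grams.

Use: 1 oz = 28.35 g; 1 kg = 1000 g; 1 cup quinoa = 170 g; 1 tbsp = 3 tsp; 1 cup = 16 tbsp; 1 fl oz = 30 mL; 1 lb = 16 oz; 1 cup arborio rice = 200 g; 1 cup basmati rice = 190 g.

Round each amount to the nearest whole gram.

basmati rice: 2221 g; panko: 4366 g; arborio rice: 92 g; quinoa: 351 g; diced carrots: 1871 g

Scaling factor: 22/4 = 11/2 = 5.5.
basmati rice: (2 cup + 2 tbsp = 2.125 cup) × 11/2 × 190 g/cup ≈ 2221 g
panko: 1.75 lb × 11/2 × 16 oz/lb × 28.35 g/oz ≈ 4366 g
arborio rice: (1 tbsp + 1 tsp = 4/3 tbsp) × 11/2 ÷ 16 tbsp/cup × 200 g/cup ≈ 92 g
quinoa: 6 tbsp × 11/2 ÷ 16 tbsp/cup × 170 g/cup ≈ 351 g
diced carrots: 0.75 lb × 11/2 × 16 oz/lb × 28.35 g/oz ≈ 1871 g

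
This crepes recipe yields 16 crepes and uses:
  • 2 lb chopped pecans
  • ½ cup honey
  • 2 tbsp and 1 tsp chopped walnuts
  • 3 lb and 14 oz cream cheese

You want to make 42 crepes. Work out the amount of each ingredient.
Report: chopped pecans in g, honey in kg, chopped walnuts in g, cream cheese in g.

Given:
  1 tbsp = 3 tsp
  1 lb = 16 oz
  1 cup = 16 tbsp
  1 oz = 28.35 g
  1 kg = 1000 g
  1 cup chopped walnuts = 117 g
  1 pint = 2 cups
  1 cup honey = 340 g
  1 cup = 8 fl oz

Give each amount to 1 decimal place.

Scaling factor: 42/16 = 21/8 = 2.625.
chopped pecans: 2 lb × 21/8 × 16 oz/lb × 28.35 g/oz = 2381.4 g
honey: 0.5 cup × 21/8 × 340 g/cup ÷ 1000 g/kg ≈ 0.4 kg
chopped walnuts: (2 tbsp + 1 tsp = 7/3 tbsp) × 21/8 ÷ 16 tbsp/cup × 117 g/cup ≈ 44.8 g
cream cheese: (3 lb + 14 oz = 3.875 lb) × 21/8 × 16 oz/lb × 28.35 g/oz ≈ 4614.0 g

chopped pecans: 2381.4 g; honey: 0.4 kg; chopped walnuts: 44.8 g; cream cheese: 4614.0 g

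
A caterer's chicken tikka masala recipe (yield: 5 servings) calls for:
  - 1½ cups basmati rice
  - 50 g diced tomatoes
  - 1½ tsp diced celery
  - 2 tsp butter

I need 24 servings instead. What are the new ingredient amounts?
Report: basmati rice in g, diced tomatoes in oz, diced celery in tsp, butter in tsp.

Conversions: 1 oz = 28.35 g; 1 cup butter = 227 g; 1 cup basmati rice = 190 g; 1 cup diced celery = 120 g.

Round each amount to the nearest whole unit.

Scaling factor: 24/5 = 4.8.
basmati rice: 1.5 cup × 24/5 × 190 g/cup = 1368 g
diced tomatoes: 50 g × 24/5 ÷ 28.35 g/oz ≈ 8 oz
diced celery: 1.5 tsp × 24/5 ≈ 7 tsp
butter: 2 tsp × 24/5 ≈ 10 tsp

basmati rice: 1368 g; diced tomatoes: 8 oz; diced celery: 7 tsp; butter: 10 tsp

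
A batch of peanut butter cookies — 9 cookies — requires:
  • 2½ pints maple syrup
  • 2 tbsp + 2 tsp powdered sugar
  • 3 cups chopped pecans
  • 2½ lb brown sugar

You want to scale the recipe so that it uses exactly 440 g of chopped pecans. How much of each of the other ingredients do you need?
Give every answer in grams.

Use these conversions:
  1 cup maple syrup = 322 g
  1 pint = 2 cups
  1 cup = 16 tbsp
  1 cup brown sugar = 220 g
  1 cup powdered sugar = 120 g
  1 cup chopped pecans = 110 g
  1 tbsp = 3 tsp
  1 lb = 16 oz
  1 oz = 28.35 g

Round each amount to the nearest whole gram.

The original recipe has 330 g of chopped pecans, so the scaling factor is 440 ÷ 330 = 4/3.
maple syrup: 2.5 pint × 4/3 × 2 cup/pint × 322 g/cup ≈ 2147 g
powdered sugar: (2 tbsp + 2 tsp = 8/3 tbsp) × 4/3 ÷ 16 tbsp/cup × 120 g/cup ≈ 27 g
brown sugar: 2.5 lb × 4/3 × 16 oz/lb × 28.35 g/oz = 1512 g

maple syrup: 2147 g; powdered sugar: 27 g; brown sugar: 1512 g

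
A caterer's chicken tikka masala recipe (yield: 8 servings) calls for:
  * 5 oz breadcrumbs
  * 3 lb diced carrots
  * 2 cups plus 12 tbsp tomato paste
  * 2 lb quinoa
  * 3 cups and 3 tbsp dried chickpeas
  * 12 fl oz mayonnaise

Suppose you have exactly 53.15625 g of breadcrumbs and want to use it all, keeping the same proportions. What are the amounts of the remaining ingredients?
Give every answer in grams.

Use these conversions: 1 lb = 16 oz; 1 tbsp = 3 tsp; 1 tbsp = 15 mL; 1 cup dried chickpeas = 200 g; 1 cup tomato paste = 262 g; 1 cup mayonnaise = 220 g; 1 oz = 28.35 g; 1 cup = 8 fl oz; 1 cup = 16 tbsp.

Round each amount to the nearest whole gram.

The original recipe has 141.75 g of breadcrumbs, so the scaling factor is 53.15625 ÷ 141.75 = 3/8 = 0.375.
diced carrots: 3 lb × 3/8 × 16 oz/lb × 28.35 g/oz ≈ 510 g
tomato paste: (2 cup + 12 tbsp = 2.75 cup) × 3/8 × 262 g/cup ≈ 270 g
quinoa: 2 lb × 3/8 × 16 oz/lb × 28.35 g/oz ≈ 340 g
dried chickpeas: (3 cup + 3 tbsp = 3.1875 cup) × 3/8 × 200 g/cup ≈ 239 g
mayonnaise: 12 fl oz × 3/8 ÷ 8 fl oz/cup × 220 g/cup ≈ 124 g

diced carrots: 510 g; tomato paste: 270 g; quinoa: 340 g; dried chickpeas: 239 g; mayonnaise: 124 g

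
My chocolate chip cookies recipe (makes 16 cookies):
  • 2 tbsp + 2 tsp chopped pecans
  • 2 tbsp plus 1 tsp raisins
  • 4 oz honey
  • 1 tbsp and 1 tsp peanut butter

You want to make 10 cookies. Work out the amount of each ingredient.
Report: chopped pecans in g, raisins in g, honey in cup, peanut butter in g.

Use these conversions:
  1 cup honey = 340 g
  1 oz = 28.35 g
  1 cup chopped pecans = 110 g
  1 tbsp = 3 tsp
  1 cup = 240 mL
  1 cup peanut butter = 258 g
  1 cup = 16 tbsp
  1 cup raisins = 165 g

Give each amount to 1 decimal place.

chopped pecans: 11.5 g; raisins: 15.0 g; honey: 0.2 cup; peanut butter: 13.4 g

Scaling factor: 10/16 = 5/8 = 0.625.
chopped pecans: (2 tbsp + 2 tsp = 8/3 tbsp) × 5/8 ÷ 16 tbsp/cup × 110 g/cup ≈ 11.5 g
raisins: (2 tbsp + 1 tsp = 7/3 tbsp) × 5/8 ÷ 16 tbsp/cup × 165 g/cup ≈ 15.0 g
honey: 4 oz × 5/8 × 28.35 g/oz ÷ 340 g/cup ≈ 0.2 cup
peanut butter: (1 tbsp + 1 tsp = 4/3 tbsp) × 5/8 ÷ 16 tbsp/cup × 258 g/cup ≈ 13.4 g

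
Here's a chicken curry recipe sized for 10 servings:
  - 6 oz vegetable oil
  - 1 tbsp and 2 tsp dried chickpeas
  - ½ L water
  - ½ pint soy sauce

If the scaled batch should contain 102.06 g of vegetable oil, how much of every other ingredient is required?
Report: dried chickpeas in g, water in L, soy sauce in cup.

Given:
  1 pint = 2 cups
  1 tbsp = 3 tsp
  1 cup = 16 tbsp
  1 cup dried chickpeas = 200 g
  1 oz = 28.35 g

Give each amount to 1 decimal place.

dried chickpeas: 12.5 g; water: 0.3 L; soy sauce: 0.6 cup

The original recipe has 170.1 g of vegetable oil, so the scaling factor is 102.06 ÷ 170.1 = 3/5 = 0.6.
dried chickpeas: (1 tbsp + 2 tsp = 5/3 tbsp) × 3/5 ÷ 16 tbsp/cup × 200 g/cup = 12.5 g
water: 0.5 L × 3/5 = 0.3 L
soy sauce: 0.5 pint × 3/5 × 2 cup/pint = 0.6 cup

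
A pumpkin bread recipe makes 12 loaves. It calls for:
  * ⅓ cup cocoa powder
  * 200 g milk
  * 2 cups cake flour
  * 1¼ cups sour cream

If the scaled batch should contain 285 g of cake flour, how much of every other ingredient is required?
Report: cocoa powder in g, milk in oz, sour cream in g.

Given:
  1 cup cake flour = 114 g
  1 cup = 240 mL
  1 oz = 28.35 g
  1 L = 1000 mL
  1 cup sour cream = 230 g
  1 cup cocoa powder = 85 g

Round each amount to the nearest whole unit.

The original recipe has 228 g of cake flour, so the scaling factor is 285 ÷ 228 = 5/4 = 1.25.
cocoa powder: 1/3 cup × 5/4 × 85 g/cup ≈ 35 g
milk: 200 g × 5/4 ÷ 28.35 g/oz ≈ 9 oz
sour cream: 1.25 cup × 5/4 × 230 g/cup ≈ 359 g

cocoa powder: 35 g; milk: 9 oz; sour cream: 359 g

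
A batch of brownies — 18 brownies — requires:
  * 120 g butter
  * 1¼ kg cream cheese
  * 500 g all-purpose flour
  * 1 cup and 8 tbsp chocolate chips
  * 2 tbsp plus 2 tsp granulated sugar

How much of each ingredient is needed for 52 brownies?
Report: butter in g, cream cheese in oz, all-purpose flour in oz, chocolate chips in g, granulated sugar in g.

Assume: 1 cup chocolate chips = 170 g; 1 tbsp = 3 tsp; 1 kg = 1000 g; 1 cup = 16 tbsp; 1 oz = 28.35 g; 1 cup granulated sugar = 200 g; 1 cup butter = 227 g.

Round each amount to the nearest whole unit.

Scaling factor: 52/18 = 26/9.
butter: 120 g × 26/9 ≈ 347 g
cream cheese: 1.25 kg × 26/9 × 1000 g/kg ÷ 28.35 g/oz ≈ 127 oz
all-purpose flour: 500 g × 26/9 ÷ 28.35 g/oz ≈ 51 oz
chocolate chips: (1 cup + 8 tbsp = 1.5 cup) × 26/9 × 170 g/cup ≈ 737 g
granulated sugar: (2 tbsp + 2 tsp = 8/3 tbsp) × 26/9 ÷ 16 tbsp/cup × 200 g/cup ≈ 96 g

butter: 347 g; cream cheese: 127 oz; all-purpose flour: 51 oz; chocolate chips: 737 g; granulated sugar: 96 g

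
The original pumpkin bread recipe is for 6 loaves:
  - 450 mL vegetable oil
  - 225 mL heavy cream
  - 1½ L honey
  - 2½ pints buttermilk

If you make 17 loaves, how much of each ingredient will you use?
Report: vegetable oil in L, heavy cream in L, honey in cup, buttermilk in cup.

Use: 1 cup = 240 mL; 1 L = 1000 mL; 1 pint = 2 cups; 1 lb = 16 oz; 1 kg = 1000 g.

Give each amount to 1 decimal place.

vegetable oil: 1.3 L; heavy cream: 0.6 L; honey: 17.7 cup; buttermilk: 14.2 cup

Scaling factor: 17/6.
vegetable oil: 450 mL × 17/6 ÷ 1000 mL/L ≈ 1.3 L
heavy cream: 225 mL × 17/6 ÷ 1000 mL/L ≈ 0.6 L
honey: 1.5 L × 17/6 × 1000 mL/L ÷ 240 mL/cup ≈ 17.7 cup
buttermilk: 2.5 pint × 17/6 × 2 cup/pint ≈ 14.2 cup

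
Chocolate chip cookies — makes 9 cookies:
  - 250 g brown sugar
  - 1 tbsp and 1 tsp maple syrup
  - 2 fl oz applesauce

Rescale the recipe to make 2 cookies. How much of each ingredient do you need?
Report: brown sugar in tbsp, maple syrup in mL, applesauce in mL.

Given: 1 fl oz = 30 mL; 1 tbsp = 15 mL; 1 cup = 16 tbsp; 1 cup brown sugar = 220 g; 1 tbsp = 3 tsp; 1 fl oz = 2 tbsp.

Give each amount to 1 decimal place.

Scaling factor: 2/9.
brown sugar: 250 g × 2/9 ÷ 220 g/cup × 16 tbsp/cup ≈ 4.0 tbsp
maple syrup: (1 tbsp + 1 tsp = 4/3 tbsp) × 2/9 × 15 mL/tbsp ≈ 4.4 mL
applesauce: 2 fl oz × 2/9 × 30 mL/fl oz ≈ 13.3 mL

brown sugar: 4.0 tbsp; maple syrup: 4.4 mL; applesauce: 13.3 mL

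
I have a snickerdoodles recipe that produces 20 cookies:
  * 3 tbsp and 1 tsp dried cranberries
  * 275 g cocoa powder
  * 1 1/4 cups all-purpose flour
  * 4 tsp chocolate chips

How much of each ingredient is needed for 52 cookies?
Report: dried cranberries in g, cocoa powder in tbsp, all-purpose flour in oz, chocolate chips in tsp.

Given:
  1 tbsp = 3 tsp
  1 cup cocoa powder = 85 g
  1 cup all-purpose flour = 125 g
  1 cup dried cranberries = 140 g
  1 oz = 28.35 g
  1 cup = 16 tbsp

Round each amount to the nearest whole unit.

Scaling factor: 52/20 = 13/5 = 2.6.
dried cranberries: (3 tbsp + 1 tsp = 10/3 tbsp) × 13/5 ÷ 16 tbsp/cup × 140 g/cup ≈ 76 g
cocoa powder: 275 g × 13/5 ÷ 85 g/cup × 16 tbsp/cup ≈ 135 tbsp
all-purpose flour: 1.25 cup × 13/5 × 125 g/cup ÷ 28.35 g/oz ≈ 14 oz
chocolate chips: 4 tsp × 13/5 ≈ 10 tsp

dried cranberries: 76 g; cocoa powder: 135 tbsp; all-purpose flour: 14 oz; chocolate chips: 10 tsp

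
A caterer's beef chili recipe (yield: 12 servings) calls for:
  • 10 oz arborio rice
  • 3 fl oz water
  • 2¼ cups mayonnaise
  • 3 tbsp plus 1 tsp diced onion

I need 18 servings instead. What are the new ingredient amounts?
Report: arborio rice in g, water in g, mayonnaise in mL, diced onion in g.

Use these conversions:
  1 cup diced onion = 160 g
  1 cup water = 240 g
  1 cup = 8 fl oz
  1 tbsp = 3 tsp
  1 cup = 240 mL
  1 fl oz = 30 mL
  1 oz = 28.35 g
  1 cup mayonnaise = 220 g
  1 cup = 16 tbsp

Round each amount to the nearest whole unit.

Scaling factor: 18/12 = 3/2 = 1.5.
arborio rice: 10 oz × 3/2 × 28.35 g/oz ≈ 425 g
water: 3 fl oz × 3/2 ÷ 8 fl oz/cup × 240 g/cup = 135 g
mayonnaise: 2.25 cup × 3/2 × 240 mL/cup = 810 mL
diced onion: (3 tbsp + 1 tsp = 10/3 tbsp) × 3/2 ÷ 16 tbsp/cup × 160 g/cup = 50 g

arborio rice: 425 g; water: 135 g; mayonnaise: 810 mL; diced onion: 50 g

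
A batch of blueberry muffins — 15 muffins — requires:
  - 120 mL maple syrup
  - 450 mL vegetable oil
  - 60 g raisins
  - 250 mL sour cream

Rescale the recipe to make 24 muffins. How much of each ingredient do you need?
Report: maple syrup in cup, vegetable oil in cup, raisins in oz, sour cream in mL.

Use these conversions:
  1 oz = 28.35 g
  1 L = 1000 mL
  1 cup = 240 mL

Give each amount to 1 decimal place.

maple syrup: 0.8 cup; vegetable oil: 3.0 cup; raisins: 3.4 oz; sour cream: 400.0 mL

Scaling factor: 24/15 = 8/5 = 1.6.
maple syrup: 120 mL × 8/5 ÷ 240 mL/cup = 0.8 cup
vegetable oil: 450 mL × 8/5 ÷ 240 mL/cup = 3.0 cup
raisins: 60 g × 8/5 ÷ 28.35 g/oz ≈ 3.4 oz
sour cream: 250 mL × 8/5 = 400.0 mL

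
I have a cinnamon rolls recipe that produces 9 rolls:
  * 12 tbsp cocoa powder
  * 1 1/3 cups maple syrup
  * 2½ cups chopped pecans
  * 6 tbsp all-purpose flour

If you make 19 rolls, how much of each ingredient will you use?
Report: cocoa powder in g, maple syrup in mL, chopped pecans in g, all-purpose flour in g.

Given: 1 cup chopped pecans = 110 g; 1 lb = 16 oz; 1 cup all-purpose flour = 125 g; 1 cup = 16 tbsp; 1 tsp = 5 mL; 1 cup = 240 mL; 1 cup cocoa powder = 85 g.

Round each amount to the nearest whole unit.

Scaling factor: 19/9.
cocoa powder: 12 tbsp × 19/9 ÷ 16 tbsp/cup × 85 g/cup ≈ 135 g
maple syrup: 4/3 cup × 19/9 × 240 mL/cup ≈ 676 mL
chopped pecans: 2.5 cup × 19/9 × 110 g/cup ≈ 581 g
all-purpose flour: 6 tbsp × 19/9 ÷ 16 tbsp/cup × 125 g/cup ≈ 99 g

cocoa powder: 135 g; maple syrup: 676 mL; chopped pecans: 581 g; all-purpose flour: 99 g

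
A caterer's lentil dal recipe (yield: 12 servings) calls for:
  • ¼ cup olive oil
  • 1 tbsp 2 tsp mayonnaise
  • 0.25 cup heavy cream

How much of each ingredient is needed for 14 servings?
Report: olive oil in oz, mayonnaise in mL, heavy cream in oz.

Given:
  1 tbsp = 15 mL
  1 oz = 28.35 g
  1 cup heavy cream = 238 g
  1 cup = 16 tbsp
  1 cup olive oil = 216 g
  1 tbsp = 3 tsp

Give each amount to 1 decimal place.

Scaling factor: 14/12 = 7/6.
olive oil: 0.25 cup × 7/6 × 216 g/cup ÷ 28.35 g/oz ≈ 2.2 oz
mayonnaise: (1 tbsp + 2 tsp = 5/3 tbsp) × 7/6 × 15 mL/tbsp ≈ 29.2 mL
heavy cream: 0.25 cup × 7/6 × 238 g/cup ÷ 28.35 g/oz ≈ 2.4 oz

olive oil: 2.2 oz; mayonnaise: 29.2 mL; heavy cream: 2.4 oz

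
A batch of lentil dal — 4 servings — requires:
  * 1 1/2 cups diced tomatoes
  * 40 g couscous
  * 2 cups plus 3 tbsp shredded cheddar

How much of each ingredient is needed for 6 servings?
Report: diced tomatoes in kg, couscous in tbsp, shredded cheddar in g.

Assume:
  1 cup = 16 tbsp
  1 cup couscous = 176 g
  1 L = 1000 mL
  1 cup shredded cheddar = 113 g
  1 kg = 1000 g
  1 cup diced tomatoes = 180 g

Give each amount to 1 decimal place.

Scaling factor: 6/4 = 3/2 = 1.5.
diced tomatoes: 1.5 cup × 3/2 × 180 g/cup ÷ 1000 g/kg ≈ 0.4 kg
couscous: 40 g × 3/2 ÷ 176 g/cup × 16 tbsp/cup ≈ 5.5 tbsp
shredded cheddar: (2 cup + 3 tbsp = 2.1875 cup) × 3/2 × 113 g/cup ≈ 370.8 g

diced tomatoes: 0.4 kg; couscous: 5.5 tbsp; shredded cheddar: 370.8 g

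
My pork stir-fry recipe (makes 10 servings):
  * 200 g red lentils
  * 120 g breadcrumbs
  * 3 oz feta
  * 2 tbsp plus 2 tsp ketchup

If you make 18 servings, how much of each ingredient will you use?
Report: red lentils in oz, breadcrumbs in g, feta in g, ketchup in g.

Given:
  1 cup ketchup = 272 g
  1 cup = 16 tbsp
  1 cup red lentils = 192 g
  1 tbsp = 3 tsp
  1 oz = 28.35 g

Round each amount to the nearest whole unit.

Scaling factor: 18/10 = 9/5 = 1.8.
red lentils: 200 g × 9/5 ÷ 28.35 g/oz ≈ 13 oz
breadcrumbs: 120 g × 9/5 = 216 g
feta: 3 oz × 9/5 × 28.35 g/oz ≈ 153 g
ketchup: (2 tbsp + 2 tsp = 8/3 tbsp) × 9/5 ÷ 16 tbsp/cup × 272 g/cup ≈ 82 g

red lentils: 13 oz; breadcrumbs: 216 g; feta: 153 g; ketchup: 82 g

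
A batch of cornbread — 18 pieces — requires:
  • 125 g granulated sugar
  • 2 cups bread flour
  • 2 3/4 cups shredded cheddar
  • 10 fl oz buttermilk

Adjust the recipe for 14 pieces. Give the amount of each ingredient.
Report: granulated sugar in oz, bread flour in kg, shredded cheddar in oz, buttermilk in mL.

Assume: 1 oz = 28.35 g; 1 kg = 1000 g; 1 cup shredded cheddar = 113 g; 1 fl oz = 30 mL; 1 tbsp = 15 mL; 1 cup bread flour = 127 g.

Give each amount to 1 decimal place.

granulated sugar: 3.4 oz; bread flour: 0.2 kg; shredded cheddar: 8.5 oz; buttermilk: 233.3 mL

Scaling factor: 14/18 = 7/9.
granulated sugar: 125 g × 7/9 ÷ 28.35 g/oz ≈ 3.4 oz
bread flour: 2 cup × 7/9 × 127 g/cup ÷ 1000 g/kg ≈ 0.2 kg
shredded cheddar: 2.75 cup × 7/9 × 113 g/cup ÷ 28.35 g/oz ≈ 8.5 oz
buttermilk: 10 fl oz × 7/9 × 30 mL/fl oz ≈ 233.3 mL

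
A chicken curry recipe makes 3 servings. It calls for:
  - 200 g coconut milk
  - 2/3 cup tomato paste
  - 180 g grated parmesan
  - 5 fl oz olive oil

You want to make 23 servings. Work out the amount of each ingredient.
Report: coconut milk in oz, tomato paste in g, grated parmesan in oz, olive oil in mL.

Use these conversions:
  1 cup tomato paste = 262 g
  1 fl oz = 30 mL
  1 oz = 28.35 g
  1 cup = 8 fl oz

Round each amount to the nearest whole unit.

Scaling factor: 23/3.
coconut milk: 200 g × 23/3 ÷ 28.35 g/oz ≈ 54 oz
tomato paste: 2/3 cup × 23/3 × 262 g/cup ≈ 1339 g
grated parmesan: 180 g × 23/3 ÷ 28.35 g/oz ≈ 49 oz
olive oil: 5 fl oz × 23/3 × 30 mL/fl oz = 1150 mL

coconut milk: 54 oz; tomato paste: 1339 g; grated parmesan: 49 oz; olive oil: 1150 mL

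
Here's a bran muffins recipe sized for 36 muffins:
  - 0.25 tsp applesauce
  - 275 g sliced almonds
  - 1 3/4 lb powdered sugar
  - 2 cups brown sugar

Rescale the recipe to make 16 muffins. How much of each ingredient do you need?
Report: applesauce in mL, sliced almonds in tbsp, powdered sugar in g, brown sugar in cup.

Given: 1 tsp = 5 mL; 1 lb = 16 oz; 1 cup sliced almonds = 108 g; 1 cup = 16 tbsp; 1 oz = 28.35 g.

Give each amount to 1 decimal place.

Scaling factor: 16/36 = 4/9.
applesauce: 0.25 tsp × 4/9 × 5 mL/tsp ≈ 0.6 mL
sliced almonds: 275 g × 4/9 ÷ 108 g/cup × 16 tbsp/cup ≈ 18.1 tbsp
powdered sugar: 1.75 lb × 4/9 × 16 oz/lb × 28.35 g/oz = 352.8 g
brown sugar: 2 cup × 4/9 ≈ 0.9 cup

applesauce: 0.6 mL; sliced almonds: 18.1 tbsp; powdered sugar: 352.8 g; brown sugar: 0.9 cup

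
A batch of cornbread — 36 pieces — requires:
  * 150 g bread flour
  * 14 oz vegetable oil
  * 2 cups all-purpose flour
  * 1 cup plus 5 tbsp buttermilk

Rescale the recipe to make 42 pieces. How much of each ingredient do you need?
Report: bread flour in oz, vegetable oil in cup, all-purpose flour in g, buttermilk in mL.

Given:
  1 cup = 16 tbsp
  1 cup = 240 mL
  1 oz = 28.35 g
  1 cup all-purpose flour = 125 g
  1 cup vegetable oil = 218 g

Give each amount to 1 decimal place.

bread flour: 6.2 oz; vegetable oil: 2.1 cup; all-purpose flour: 291.7 g; buttermilk: 367.5 mL

Scaling factor: 42/36 = 7/6.
bread flour: 150 g × 7/6 ÷ 28.35 g/oz ≈ 6.2 oz
vegetable oil: 14 oz × 7/6 × 28.35 g/oz ÷ 218 g/cup ≈ 2.1 cup
all-purpose flour: 2 cup × 7/6 × 125 g/cup ≈ 291.7 g
buttermilk: (1 cup + 5 tbsp = 1.3125 cup) × 7/6 × 240 mL/cup = 367.5 mL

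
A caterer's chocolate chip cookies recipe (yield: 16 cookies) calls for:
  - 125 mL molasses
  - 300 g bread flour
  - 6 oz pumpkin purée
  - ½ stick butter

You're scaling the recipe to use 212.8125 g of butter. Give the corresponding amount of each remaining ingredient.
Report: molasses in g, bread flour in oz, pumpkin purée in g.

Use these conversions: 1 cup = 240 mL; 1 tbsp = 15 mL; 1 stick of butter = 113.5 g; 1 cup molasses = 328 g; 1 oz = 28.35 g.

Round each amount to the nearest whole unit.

molasses: 641 g; bread flour: 40 oz; pumpkin purée: 638 g

The original recipe has 56.75 g of butter, so the scaling factor is 212.8125 ÷ 56.75 = 15/4 = 3.75.
molasses: 125 mL × 15/4 ÷ 240 mL/cup × 328 g/cup ≈ 641 g
bread flour: 300 g × 15/4 ÷ 28.35 g/oz ≈ 40 oz
pumpkin purée: 6 oz × 15/4 × 28.35 g/oz ≈ 638 g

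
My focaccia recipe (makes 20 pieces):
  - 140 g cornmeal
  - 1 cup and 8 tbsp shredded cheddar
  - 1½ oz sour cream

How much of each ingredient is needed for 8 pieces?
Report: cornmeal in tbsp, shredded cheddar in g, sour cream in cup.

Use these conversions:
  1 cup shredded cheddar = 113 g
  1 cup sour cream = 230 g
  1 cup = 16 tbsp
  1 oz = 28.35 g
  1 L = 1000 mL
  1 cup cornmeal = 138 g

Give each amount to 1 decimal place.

cornmeal: 6.5 tbsp; shredded cheddar: 67.8 g; sour cream: 0.1 cup

Scaling factor: 8/20 = 2/5 = 0.4.
cornmeal: 140 g × 2/5 ÷ 138 g/cup × 16 tbsp/cup ≈ 6.5 tbsp
shredded cheddar: (1 cup + 8 tbsp = 1.5 cup) × 2/5 × 113 g/cup = 67.8 g
sour cream: 1.5 oz × 2/5 × 28.35 g/oz ÷ 230 g/cup ≈ 0.1 cup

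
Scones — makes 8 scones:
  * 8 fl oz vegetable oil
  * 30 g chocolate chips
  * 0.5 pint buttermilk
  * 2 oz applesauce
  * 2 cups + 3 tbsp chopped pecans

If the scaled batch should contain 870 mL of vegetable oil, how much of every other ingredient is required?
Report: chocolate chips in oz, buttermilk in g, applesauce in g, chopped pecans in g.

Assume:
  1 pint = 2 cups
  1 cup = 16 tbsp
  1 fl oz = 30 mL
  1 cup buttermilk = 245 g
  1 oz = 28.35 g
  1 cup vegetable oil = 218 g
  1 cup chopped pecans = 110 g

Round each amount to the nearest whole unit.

chocolate chips: 4 oz; buttermilk: 888 g; applesauce: 206 g; chopped pecans: 872 g

The original recipe has 240 mL of vegetable oil, so the scaling factor is 870 ÷ 240 = 29/8 = 3.625.
chocolate chips: 30 g × 29/8 ÷ 28.35 g/oz ≈ 4 oz
buttermilk: 0.5 pint × 29/8 × 2 cup/pint × 245 g/cup ≈ 888 g
applesauce: 2 oz × 29/8 × 28.35 g/oz ≈ 206 g
chopped pecans: (2 cup + 3 tbsp = 2.1875 cup) × 29/8 × 110 g/cup ≈ 872 g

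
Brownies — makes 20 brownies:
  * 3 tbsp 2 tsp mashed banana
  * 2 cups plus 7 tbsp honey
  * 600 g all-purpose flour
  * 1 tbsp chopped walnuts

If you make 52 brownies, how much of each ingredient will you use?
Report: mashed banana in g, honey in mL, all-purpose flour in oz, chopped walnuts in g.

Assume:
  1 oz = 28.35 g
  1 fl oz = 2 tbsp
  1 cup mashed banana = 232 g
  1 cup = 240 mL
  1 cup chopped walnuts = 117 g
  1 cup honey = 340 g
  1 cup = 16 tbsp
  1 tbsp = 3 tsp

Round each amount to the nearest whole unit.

mashed banana: 138 g; honey: 1521 mL; all-purpose flour: 55 oz; chopped walnuts: 19 g

Scaling factor: 52/20 = 13/5 = 2.6.
mashed banana: (3 tbsp + 2 tsp = 11/3 tbsp) × 13/5 ÷ 16 tbsp/cup × 232 g/cup ≈ 138 g
honey: (2 cup + 7 tbsp = 2.4375 cup) × 13/5 × 240 mL/cup = 1521 mL
all-purpose flour: 600 g × 13/5 ÷ 28.35 g/oz ≈ 55 oz
chopped walnuts: 1 tbsp × 13/5 ÷ 16 tbsp/cup × 117 g/cup ≈ 19 g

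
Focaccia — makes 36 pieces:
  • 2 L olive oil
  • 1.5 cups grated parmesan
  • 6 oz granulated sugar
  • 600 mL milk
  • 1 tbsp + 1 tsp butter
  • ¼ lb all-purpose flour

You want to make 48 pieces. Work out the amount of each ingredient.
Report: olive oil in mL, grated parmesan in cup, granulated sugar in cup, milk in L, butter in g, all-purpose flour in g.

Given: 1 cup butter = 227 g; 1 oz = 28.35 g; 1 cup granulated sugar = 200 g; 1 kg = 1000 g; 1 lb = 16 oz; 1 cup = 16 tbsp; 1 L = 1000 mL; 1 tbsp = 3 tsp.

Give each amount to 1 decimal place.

olive oil: 2666.7 mL; grated parmesan: 2.0 cup; granulated sugar: 1.1 cup; milk: 0.8 L; butter: 25.2 g; all-purpose flour: 151.2 g

Scaling factor: 48/36 = 4/3.
olive oil: 2 L × 4/3 × 1000 mL/L ≈ 2666.7 mL
grated parmesan: 1.5 cup × 4/3 = 2.0 cup
granulated sugar: 6 oz × 4/3 × 28.35 g/oz ÷ 200 g/cup ≈ 1.1 cup
milk: 600 mL × 4/3 ÷ 1000 mL/L = 0.8 L
butter: (1 tbsp + 1 tsp = 4/3 tbsp) × 4/3 ÷ 16 tbsp/cup × 227 g/cup ≈ 25.2 g
all-purpose flour: 0.25 lb × 4/3 × 16 oz/lb × 28.35 g/oz = 151.2 g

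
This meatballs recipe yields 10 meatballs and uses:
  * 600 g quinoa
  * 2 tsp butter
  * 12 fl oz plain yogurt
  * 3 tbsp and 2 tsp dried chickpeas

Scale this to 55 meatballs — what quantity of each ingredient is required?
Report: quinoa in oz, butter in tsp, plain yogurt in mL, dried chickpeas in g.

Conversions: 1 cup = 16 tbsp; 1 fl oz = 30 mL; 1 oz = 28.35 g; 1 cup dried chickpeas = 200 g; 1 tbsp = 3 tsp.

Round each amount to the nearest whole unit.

quinoa: 116 oz; butter: 11 tsp; plain yogurt: 1980 mL; dried chickpeas: 252 g

Scaling factor: 55/10 = 11/2 = 5.5.
quinoa: 600 g × 11/2 ÷ 28.35 g/oz ≈ 116 oz
butter: 2 tsp × 11/2 = 11 tsp
plain yogurt: 12 fl oz × 11/2 × 30 mL/fl oz = 1980 mL
dried chickpeas: (3 tbsp + 2 tsp = 11/3 tbsp) × 11/2 ÷ 16 tbsp/cup × 200 g/cup ≈ 252 g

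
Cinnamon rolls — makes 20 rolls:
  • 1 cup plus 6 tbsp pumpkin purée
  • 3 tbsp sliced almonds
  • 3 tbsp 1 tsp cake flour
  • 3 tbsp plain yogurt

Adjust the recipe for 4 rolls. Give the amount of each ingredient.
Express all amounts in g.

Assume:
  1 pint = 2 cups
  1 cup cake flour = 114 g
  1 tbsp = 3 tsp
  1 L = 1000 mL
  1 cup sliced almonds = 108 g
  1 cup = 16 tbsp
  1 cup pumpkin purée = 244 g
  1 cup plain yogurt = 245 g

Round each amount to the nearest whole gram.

Scaling factor: 4/20 = 1/5 = 0.2.
pumpkin purée: (1 cup + 6 tbsp = 1.375 cup) × 1/5 × 244 g/cup ≈ 67 g
sliced almonds: 3 tbsp × 1/5 ÷ 16 tbsp/cup × 108 g/cup ≈ 4 g
cake flour: (3 tbsp + 1 tsp = 10/3 tbsp) × 1/5 ÷ 16 tbsp/cup × 114 g/cup ≈ 5 g
plain yogurt: 3 tbsp × 1/5 ÷ 16 tbsp/cup × 245 g/cup ≈ 9 g

pumpkin purée: 67 g; sliced almonds: 4 g; cake flour: 5 g; plain yogurt: 9 g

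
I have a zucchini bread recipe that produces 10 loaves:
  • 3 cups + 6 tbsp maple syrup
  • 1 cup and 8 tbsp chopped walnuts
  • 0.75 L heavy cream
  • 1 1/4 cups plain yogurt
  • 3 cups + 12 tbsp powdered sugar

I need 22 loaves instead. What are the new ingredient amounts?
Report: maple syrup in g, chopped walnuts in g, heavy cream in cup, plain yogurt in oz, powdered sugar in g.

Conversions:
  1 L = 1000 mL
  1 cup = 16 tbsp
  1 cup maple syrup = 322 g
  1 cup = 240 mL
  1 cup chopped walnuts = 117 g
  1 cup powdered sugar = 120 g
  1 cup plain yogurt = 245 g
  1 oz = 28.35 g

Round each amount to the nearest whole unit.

Scaling factor: 22/10 = 11/5 = 2.2.
maple syrup: (3 cup + 6 tbsp = 3.375 cup) × 11/5 × 322 g/cup ≈ 2391 g
chopped walnuts: (1 cup + 8 tbsp = 1.5 cup) × 11/5 × 117 g/cup ≈ 386 g
heavy cream: 0.75 L × 11/5 × 1000 mL/L ÷ 240 mL/cup ≈ 7 cup
plain yogurt: 1.25 cup × 11/5 × 245 g/cup ÷ 28.35 g/oz ≈ 24 oz
powdered sugar: (3 cup + 12 tbsp = 3.75 cup) × 11/5 × 120 g/cup = 990 g

maple syrup: 2391 g; chopped walnuts: 386 g; heavy cream: 7 cup; plain yogurt: 24 oz; powdered sugar: 990 g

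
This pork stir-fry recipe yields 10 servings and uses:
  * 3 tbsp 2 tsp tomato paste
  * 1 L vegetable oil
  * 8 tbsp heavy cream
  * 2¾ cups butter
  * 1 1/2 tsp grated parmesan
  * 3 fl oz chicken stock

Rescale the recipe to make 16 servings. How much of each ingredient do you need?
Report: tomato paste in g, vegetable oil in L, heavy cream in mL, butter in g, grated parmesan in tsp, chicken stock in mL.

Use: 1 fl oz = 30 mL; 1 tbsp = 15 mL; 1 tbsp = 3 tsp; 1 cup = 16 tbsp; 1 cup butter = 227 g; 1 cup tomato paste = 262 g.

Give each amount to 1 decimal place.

tomato paste: 96.1 g; vegetable oil: 1.6 L; heavy cream: 192.0 mL; butter: 998.8 g; grated parmesan: 2.4 tsp; chicken stock: 144.0 mL

Scaling factor: 16/10 = 8/5 = 1.6.
tomato paste: (3 tbsp + 2 tsp = 11/3 tbsp) × 8/5 ÷ 16 tbsp/cup × 262 g/cup ≈ 96.1 g
vegetable oil: 1 L × 8/5 = 1.6 L
heavy cream: 8 tbsp × 8/5 × 15 mL/tbsp = 192.0 mL
butter: 2.75 cup × 8/5 × 227 g/cup = 998.8 g
grated parmesan: 1.5 tsp × 8/5 = 2.4 tsp
chicken stock: 3 fl oz × 8/5 × 30 mL/fl oz = 144.0 mL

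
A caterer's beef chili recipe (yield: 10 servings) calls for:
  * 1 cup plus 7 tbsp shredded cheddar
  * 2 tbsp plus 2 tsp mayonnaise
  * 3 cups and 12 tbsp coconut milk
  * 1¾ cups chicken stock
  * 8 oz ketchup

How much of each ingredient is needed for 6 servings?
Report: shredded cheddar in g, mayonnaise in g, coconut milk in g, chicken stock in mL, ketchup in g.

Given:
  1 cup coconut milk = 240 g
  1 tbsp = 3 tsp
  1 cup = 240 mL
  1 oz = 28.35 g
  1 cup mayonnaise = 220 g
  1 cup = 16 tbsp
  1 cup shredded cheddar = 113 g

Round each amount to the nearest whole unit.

Scaling factor: 6/10 = 3/5 = 0.6.
shredded cheddar: (1 cup + 7 tbsp = 1.4375 cup) × 3/5 × 113 g/cup ≈ 97 g
mayonnaise: (2 tbsp + 2 tsp = 8/3 tbsp) × 3/5 ÷ 16 tbsp/cup × 220 g/cup = 22 g
coconut milk: (3 cup + 12 tbsp = 3.75 cup) × 3/5 × 240 g/cup = 540 g
chicken stock: 1.75 cup × 3/5 × 240 mL/cup = 252 mL
ketchup: 8 oz × 3/5 × 28.35 g/oz ≈ 136 g

shredded cheddar: 97 g; mayonnaise: 22 g; coconut milk: 540 g; chicken stock: 252 mL; ketchup: 136 g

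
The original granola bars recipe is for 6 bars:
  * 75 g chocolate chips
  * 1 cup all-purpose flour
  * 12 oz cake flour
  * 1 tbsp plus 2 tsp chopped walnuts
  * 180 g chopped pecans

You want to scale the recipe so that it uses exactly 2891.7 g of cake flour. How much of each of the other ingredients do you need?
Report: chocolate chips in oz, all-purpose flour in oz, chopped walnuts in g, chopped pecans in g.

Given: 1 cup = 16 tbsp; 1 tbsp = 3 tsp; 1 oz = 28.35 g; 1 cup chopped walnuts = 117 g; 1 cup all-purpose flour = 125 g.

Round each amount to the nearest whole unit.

chocolate chips: 22 oz; all-purpose flour: 37 oz; chopped walnuts: 104 g; chopped pecans: 1530 g

The original recipe has 340.2 g of cake flour, so the scaling factor is 2891.7 ÷ 340.2 = 17/2 = 8.5.
chocolate chips: 75 g × 17/2 ÷ 28.35 g/oz ≈ 22 oz
all-purpose flour: 1 cup × 17/2 × 125 g/cup ÷ 28.35 g/oz ≈ 37 oz
chopped walnuts: (1 tbsp + 2 tsp = 5/3 tbsp) × 17/2 ÷ 16 tbsp/cup × 117 g/cup ≈ 104 g
chopped pecans: 180 g × 17/2 = 1530 g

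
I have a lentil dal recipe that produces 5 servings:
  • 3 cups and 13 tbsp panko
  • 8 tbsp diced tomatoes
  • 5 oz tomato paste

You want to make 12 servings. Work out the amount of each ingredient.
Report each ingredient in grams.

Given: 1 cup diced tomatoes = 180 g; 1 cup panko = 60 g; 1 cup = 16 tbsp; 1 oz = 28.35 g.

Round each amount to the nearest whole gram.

Scaling factor: 12/5 = 2.4.
panko: (3 cup + 13 tbsp = 3.8125 cup) × 12/5 × 60 g/cup = 549 g
diced tomatoes: 8 tbsp × 12/5 ÷ 16 tbsp/cup × 180 g/cup = 216 g
tomato paste: 5 oz × 12/5 × 28.35 g/oz ≈ 340 g

panko: 549 g; diced tomatoes: 216 g; tomato paste: 340 g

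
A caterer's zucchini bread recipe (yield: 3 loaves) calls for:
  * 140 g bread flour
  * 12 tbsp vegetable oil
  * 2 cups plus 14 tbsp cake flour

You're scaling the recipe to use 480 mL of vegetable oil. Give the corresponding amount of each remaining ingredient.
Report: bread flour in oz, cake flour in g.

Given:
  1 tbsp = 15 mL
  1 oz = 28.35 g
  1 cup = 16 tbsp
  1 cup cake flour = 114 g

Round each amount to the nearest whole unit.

The original recipe has 180 mL of vegetable oil, so the scaling factor is 480 ÷ 180 = 8/3.
bread flour: 140 g × 8/3 ÷ 28.35 g/oz ≈ 13 oz
cake flour: (2 cup + 14 tbsp = 2.875 cup) × 8/3 × 114 g/cup = 874 g

bread flour: 13 oz; cake flour: 874 g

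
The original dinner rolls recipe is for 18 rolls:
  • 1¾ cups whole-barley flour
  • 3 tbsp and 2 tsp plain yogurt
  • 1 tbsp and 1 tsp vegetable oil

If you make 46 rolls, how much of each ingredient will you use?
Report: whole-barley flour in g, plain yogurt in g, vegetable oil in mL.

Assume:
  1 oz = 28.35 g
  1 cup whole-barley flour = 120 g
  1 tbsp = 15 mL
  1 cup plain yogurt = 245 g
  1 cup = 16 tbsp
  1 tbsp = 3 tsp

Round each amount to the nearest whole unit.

whole-barley flour: 537 g; plain yogurt: 143 g; vegetable oil: 51 mL

Scaling factor: 46/18 = 23/9.
whole-barley flour: 1.75 cup × 23/9 × 120 g/cup ≈ 537 g
plain yogurt: (3 tbsp + 2 tsp = 11/3 tbsp) × 23/9 ÷ 16 tbsp/cup × 245 g/cup ≈ 143 g
vegetable oil: (1 tbsp + 1 tsp = 4/3 tbsp) × 23/9 × 15 mL/tbsp ≈ 51 mL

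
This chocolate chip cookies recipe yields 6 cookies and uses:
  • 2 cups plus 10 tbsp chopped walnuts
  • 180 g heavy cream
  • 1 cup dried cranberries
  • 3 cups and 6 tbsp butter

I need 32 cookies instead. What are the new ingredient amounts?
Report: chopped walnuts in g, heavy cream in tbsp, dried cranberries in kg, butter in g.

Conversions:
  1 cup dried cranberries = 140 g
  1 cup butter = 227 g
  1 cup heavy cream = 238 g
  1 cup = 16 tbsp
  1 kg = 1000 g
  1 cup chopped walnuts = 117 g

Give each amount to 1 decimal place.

Scaling factor: 32/6 = 16/3.
chopped walnuts: (2 cup + 10 tbsp = 2.625 cup) × 16/3 × 117 g/cup = 1638.0 g
heavy cream: 180 g × 16/3 ÷ 238 g/cup × 16 tbsp/cup ≈ 64.5 tbsp
dried cranberries: 1 cup × 16/3 × 140 g/cup ÷ 1000 g/kg ≈ 0.7 kg
butter: (3 cup + 6 tbsp = 3.375 cup) × 16/3 × 227 g/cup = 4086.0 g

chopped walnuts: 1638.0 g; heavy cream: 64.5 tbsp; dried cranberries: 0.7 kg; butter: 4086.0 g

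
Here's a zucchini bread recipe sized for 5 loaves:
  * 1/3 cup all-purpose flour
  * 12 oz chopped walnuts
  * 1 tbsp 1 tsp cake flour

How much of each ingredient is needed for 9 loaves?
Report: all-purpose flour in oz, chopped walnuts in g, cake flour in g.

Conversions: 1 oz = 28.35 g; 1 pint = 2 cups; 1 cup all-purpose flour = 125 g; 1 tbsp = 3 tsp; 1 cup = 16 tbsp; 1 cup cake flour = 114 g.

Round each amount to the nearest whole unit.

Scaling factor: 9/5 = 1.8.
all-purpose flour: 1/3 cup × 9/5 × 125 g/cup ÷ 28.35 g/oz ≈ 3 oz
chopped walnuts: 12 oz × 9/5 × 28.35 g/oz ≈ 612 g
cake flour: (1 tbsp + 1 tsp = 4/3 tbsp) × 9/5 ÷ 16 tbsp/cup × 114 g/cup ≈ 17 g

all-purpose flour: 3 oz; chopped walnuts: 612 g; cake flour: 17 g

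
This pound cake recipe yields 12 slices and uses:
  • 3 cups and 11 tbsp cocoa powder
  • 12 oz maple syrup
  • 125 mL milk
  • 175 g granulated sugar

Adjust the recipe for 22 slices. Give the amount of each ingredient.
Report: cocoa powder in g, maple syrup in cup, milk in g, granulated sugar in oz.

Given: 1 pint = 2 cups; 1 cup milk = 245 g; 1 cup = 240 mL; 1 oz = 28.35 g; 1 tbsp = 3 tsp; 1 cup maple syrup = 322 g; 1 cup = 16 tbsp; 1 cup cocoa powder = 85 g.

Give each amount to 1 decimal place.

cocoa powder: 574.6 g; maple syrup: 1.9 cup; milk: 233.9 g; granulated sugar: 11.3 oz

Scaling factor: 22/12 = 11/6.
cocoa powder: (3 cup + 11 tbsp = 3.6875 cup) × 11/6 × 85 g/cup ≈ 574.6 g
maple syrup: 12 oz × 11/6 × 28.35 g/oz ÷ 322 g/cup ≈ 1.9 cup
milk: 125 mL × 11/6 ÷ 240 mL/cup × 245 g/cup ≈ 233.9 g
granulated sugar: 175 g × 11/6 ÷ 28.35 g/oz ≈ 11.3 oz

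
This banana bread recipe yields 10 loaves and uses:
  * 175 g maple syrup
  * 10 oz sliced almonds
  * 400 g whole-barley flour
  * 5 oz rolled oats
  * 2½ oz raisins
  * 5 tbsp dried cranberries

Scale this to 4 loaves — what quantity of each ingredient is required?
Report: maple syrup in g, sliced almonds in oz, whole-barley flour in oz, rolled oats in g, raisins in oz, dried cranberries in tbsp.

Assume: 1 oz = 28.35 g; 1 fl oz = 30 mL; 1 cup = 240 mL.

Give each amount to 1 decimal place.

Scaling factor: 4/10 = 2/5 = 0.4.
maple syrup: 175 g × 2/5 = 70.0 g
sliced almonds: 10 oz × 2/5 = 4.0 oz
whole-barley flour: 400 g × 2/5 ÷ 28.35 g/oz ≈ 5.6 oz
rolled oats: 5 oz × 2/5 × 28.35 g/oz = 56.7 g
raisins: 2.5 oz × 2/5 = 1.0 oz
dried cranberries: 5 tbsp × 2/5 = 2.0 tbsp

maple syrup: 70.0 g; sliced almonds: 4.0 oz; whole-barley flour: 5.6 oz; rolled oats: 56.7 g; raisins: 1.0 oz; dried cranberries: 2.0 tbsp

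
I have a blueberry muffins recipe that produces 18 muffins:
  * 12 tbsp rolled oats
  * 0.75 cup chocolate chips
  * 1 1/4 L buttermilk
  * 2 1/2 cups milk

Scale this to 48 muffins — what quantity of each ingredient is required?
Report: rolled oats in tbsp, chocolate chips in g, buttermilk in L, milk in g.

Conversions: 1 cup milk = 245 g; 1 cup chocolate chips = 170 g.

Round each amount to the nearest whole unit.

Scaling factor: 48/18 = 8/3.
rolled oats: 12 tbsp × 8/3 = 32 tbsp
chocolate chips: 0.75 cup × 8/3 × 170 g/cup = 340 g
buttermilk: 1.25 L × 8/3 ≈ 3 L
milk: 2.5 cup × 8/3 × 245 g/cup ≈ 1633 g

rolled oats: 32 tbsp; chocolate chips: 340 g; buttermilk: 3 L; milk: 1633 g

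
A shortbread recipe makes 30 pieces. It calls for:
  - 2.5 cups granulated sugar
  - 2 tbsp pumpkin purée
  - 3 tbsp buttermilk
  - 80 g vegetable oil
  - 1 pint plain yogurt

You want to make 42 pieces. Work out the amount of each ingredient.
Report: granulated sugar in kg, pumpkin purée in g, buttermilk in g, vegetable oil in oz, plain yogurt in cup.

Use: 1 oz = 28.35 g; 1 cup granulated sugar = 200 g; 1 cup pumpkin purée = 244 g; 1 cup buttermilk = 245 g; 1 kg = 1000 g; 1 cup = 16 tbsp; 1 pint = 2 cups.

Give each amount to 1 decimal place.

granulated sugar: 0.7 kg; pumpkin purée: 42.7 g; buttermilk: 64.3 g; vegetable oil: 4.0 oz; plain yogurt: 2.8 cup

Scaling factor: 42/30 = 7/5 = 1.4.
granulated sugar: 2.5 cup × 7/5 × 200 g/cup ÷ 1000 g/kg = 0.7 kg
pumpkin purée: 2 tbsp × 7/5 ÷ 16 tbsp/cup × 244 g/cup = 42.7 g
buttermilk: 3 tbsp × 7/5 ÷ 16 tbsp/cup × 245 g/cup ≈ 64.3 g
vegetable oil: 80 g × 7/5 ÷ 28.35 g/oz ≈ 4.0 oz
plain yogurt: 1 pint × 7/5 × 2 cup/pint = 2.8 cup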